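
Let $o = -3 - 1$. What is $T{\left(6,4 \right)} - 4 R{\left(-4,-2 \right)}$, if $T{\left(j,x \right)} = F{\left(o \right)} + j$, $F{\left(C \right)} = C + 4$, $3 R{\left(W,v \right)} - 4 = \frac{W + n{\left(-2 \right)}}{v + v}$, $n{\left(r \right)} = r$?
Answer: $- \frac{4}{3} \approx -1.3333$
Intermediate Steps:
$o = -4$
$R{\left(W,v \right)} = \frac{4}{3} + \frac{-2 + W}{6 v}$ ($R{\left(W,v \right)} = \frac{4}{3} + \frac{\left(W - 2\right) \frac{1}{v + v}}{3} = \frac{4}{3} + \frac{\left(-2 + W\right) \frac{1}{2 v}}{3} = \frac{4}{3} + \frac{\frac{1}{2} \frac{1}{v} \left(-2 + W\right)}{3} = \frac{4}{3} + \frac{-2 + W}{6 v}$)
$F{\left(C \right)} = 4 + C$
$T{\left(j,x \right)} = j$ ($T{\left(j,x \right)} = \left(4 - 4\right) + j = 0 + j = j$)
$T{\left(6,4 \right)} - 4 R{\left(-4,-2 \right)} = 6 - 4 \frac{-2 - 4 + 8 \left(-2\right)}{6 \left(-2\right)} = 6 - 4 \cdot \frac{1}{6} \left(- \frac{1}{2}\right) \left(-2 - 4 - 16\right) = 6 - 4 \cdot \frac{1}{6} \left(- \frac{1}{2}\right) \left(-22\right) = 6 - \frac{22}{3} = - \frac{4}{3}$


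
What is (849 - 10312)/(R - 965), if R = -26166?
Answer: 9463/27131 ≈ 0.34879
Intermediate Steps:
(849 - 10312)/(R - 965) = (849 - 10312)/(-26166 - 965) = -9463/(-27131) = -9463*(-1/27131) = 9463/27131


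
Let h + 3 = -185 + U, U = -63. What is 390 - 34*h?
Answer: 8924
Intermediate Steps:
h = -251 (h = -3 + (-185 - 63) = -3 - 248 = -251)
390 - 34*h = 390 - 34*(-251) = 390 + 8534 = 8924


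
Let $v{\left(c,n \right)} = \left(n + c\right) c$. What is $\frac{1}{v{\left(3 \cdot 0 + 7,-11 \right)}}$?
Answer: $- \frac{1}{28} \approx -0.035714$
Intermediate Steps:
$v{\left(c,n \right)} = c \left(c + n\right)$ ($v{\left(c,n \right)} = \left(c + n\right) c = c \left(c + n\right)$)
$\frac{1}{v{\left(3 \cdot 0 + 7,-11 \right)}} = \frac{1}{\left(3 \cdot 0 + 7\right) \left(\left(3 \cdot 0 + 7\right) - 11\right)} = \frac{1}{\left(0 + 7\right) \left(\left(0 + 7\right) - 11\right)} = \frac{1}{7 \left(7 - 11\right)} = \frac{1}{7 \left(-4\right)} = \frac{1}{-28} = - \frac{1}{28}$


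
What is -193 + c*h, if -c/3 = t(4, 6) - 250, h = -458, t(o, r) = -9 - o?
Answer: -361555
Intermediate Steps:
c = 789 (c = -3*((-9 - 1*4) - 250) = -3*((-9 - 4) - 250) = -3*(-13 - 250) = -3*(-263) = 789)
-193 + c*h = -193 + 789*(-458) = -193 - 361362 = -361555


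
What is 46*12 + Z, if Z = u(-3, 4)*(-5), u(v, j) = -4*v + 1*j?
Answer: 472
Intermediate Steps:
u(v, j) = j - 4*v (u(v, j) = -4*v + j = j - 4*v)
Z = -80 (Z = (4 - 4*(-3))*(-5) = (4 + 12)*(-5) = 16*(-5) = -80)
46*12 + Z = 46*12 - 80 = 552 - 80 = 472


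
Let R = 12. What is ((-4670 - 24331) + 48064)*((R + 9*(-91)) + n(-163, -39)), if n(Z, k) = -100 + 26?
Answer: -16794503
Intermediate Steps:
n(Z, k) = -74
((-4670 - 24331) + 48064)*((R + 9*(-91)) + n(-163, -39)) = ((-4670 - 24331) + 48064)*((12 + 9*(-91)) - 74) = (-29001 + 48064)*((12 - 819) - 74) = 19063*(-807 - 74) = 19063*(-881) = -16794503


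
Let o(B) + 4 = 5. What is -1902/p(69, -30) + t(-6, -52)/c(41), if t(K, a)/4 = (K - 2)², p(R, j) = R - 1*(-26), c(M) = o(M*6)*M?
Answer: -53662/3895 ≈ -13.777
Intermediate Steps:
o(B) = 1 (o(B) = -4 + 5 = 1)
c(M) = M (c(M) = 1*M = M)
p(R, j) = 26 + R (p(R, j) = R + 26 = 26 + R)
t(K, a) = 4*(-2 + K)² (t(K, a) = 4*(K - 2)² = 4*(-2 + K)²)
-1902/p(69, -30) + t(-6, -52)/c(41) = -1902/(26 + 69) + (4*(-2 - 6)²)/41 = -1902/95 + (4*(-8)²)*(1/41) = -1902*1/95 + (4*64)*(1/41) = -1902/95 + 256*(1/41) = -1902/95 + 256/41 = -53662/3895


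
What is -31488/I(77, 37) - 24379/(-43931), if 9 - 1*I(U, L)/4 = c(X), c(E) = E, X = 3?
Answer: -57613093/43931 ≈ -1311.4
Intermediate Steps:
I(U, L) = 24 (I(U, L) = 36 - 4*3 = 36 - 12 = 24)
-31488/I(77, 37) - 24379/(-43931) = -31488/24 - 24379/(-43931) = -31488*1/24 - 24379*(-1/43931) = -1312 + 24379/43931 = -57613093/43931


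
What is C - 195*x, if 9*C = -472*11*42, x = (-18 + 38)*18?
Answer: -283288/3 ≈ -94429.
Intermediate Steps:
x = 360 (x = 20*18 = 360)
C = -72688/3 (C = (-472*11*42)/9 = (-118*44*42)/9 = (-5192*42)/9 = (⅑)*(-218064) = -72688/3 ≈ -24229.)
C - 195*x = -72688/3 - 195*360 = -72688/3 - 1*70200 = -72688/3 - 70200 = -283288/3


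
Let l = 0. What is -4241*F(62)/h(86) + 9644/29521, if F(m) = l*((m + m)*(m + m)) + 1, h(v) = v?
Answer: -124369177/2538806 ≈ -48.987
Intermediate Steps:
F(m) = 1 (F(m) = 0*((m + m)*(m + m)) + 1 = 0*((2*m)*(2*m)) + 1 = 0*(4*m²) + 1 = 0 + 1 = 1)
-4241*F(62)/h(86) + 9644/29521 = -4241/(86/1) + 9644/29521 = -4241/(86*1) + 9644*(1/29521) = -4241/86 + 9644/29521 = -124369177/2538806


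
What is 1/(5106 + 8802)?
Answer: 1/13908 ≈ 7.1901e-5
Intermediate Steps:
1/(5106 + 8802) = 1/13908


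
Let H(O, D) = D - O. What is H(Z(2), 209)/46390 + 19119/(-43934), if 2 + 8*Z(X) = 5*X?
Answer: -438896069/1019049130 ≈ -0.43069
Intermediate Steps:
Z(X) = -¼ + 5*X/8 (Z(X) = -¼ + (5*X)/8 = -¼ + 5*X/8)
H(Z(2), 209)/46390 + 19119/(-43934) = (209 - (-¼ + (5/8)*2))/46390 + 19119/(-43934) = (209 - (-¼ + 5/4))*(1/46390) + 19119*(-1/43934) = (209 - 1*1)*(1/46390) - 19119/43934 = (209 - 1)*(1/46390) - 19119/43934 = 208*(1/46390) - 19119/43934 = 104/23195 - 19119/43934 = -438896069/1019049130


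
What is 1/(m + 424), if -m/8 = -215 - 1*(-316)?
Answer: -1/384 ≈ -0.0026042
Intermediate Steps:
m = -808 (m = -8*(-215 - 1*(-316)) = -8*(-215 + 316) = -8*101 = -808)
1/(m + 424) = 1/(-808 + 424) = 1/(-384) = -1/384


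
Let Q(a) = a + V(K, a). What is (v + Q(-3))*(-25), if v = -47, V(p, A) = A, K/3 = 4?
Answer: 1325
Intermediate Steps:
K = 12 (K = 3*4 = 12)
Q(a) = 2*a (Q(a) = a + a = 2*a)
(v + Q(-3))*(-25) = (-47 + 2*(-3))*(-25) = (-47 - 6)*(-25) = -53*(-25) = 1325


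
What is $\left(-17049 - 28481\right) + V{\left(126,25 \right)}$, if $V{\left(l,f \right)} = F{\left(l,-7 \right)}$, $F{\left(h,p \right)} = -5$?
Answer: $-45535$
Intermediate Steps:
$V{\left(l,f \right)} = -5$
$\left(-17049 - 28481\right) + V{\left(126,25 \right)} = \left(-17049 - 28481\right) - 5 = -45530 - 5 = -45535$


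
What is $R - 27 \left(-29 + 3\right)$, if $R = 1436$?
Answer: $2138$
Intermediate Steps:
$R - 27 \left(-29 + 3\right) = 1436 - 27 \left(-29 + 3\right) = 1436 - -702 = 1436 + 702 = 2138$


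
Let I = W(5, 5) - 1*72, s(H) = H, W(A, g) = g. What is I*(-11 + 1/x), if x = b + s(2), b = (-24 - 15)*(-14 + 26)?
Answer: 343509/466 ≈ 737.14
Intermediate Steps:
b = -468 (b = -39*12 = -468)
I = -67 (I = 5 - 1*72 = 5 - 72 = -67)
x = -466 (x = -468 + 2 = -466)
I*(-11 + 1/x) = -67*(-11 + 1/(-466)) = -67*(-11 - 1/466) = -67*(-5127/466) = 343509/466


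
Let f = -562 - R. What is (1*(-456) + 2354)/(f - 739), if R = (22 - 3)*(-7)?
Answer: -13/8 ≈ -1.6250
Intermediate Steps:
R = -133 (R = 19*(-7) = -133)
f = -429 (f = -562 - 1*(-133) = -562 + 133 = -429)
(1*(-456) + 2354)/(f - 739) = (1*(-456) + 2354)/(-429 - 739) = (-456 + 2354)/(-1168) = 1898*(-1/1168) = -13/8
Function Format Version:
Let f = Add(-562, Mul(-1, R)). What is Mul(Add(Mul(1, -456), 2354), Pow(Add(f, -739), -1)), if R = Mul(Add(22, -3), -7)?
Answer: Rational(-13, 8) ≈ -1.6250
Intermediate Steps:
R = -133 (R = Mul(19, -7) = -133)
f = -429 (f = Add(-562, Mul(-1, -133)) = Add(-562, 133) = -429)
Mul(Add(Mul(1, -456), 2354), Pow(Add(f, -739), -1)) = Mul(Add(Mul(1, -456), 2354), Pow(Add(-429, -739), -1)) = Mul(Add(-456, 2354), Pow(-1168, -1)) = Mul(1898, Rational(-1, 1168)) = Rational(-13, 8)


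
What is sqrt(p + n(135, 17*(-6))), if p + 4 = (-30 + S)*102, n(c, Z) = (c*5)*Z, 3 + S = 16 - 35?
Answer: I*sqrt(74158) ≈ 272.32*I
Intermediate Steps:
S = -22 (S = -3 + (16 - 35) = -3 - 19 = -22)
n(c, Z) = 5*Z*c (n(c, Z) = (5*c)*Z = 5*Z*c)
p = -5308 (p = -4 + (-30 - 22)*102 = -4 - 52*102 = -4 - 5304 = -5308)
sqrt(p + n(135, 17*(-6))) = sqrt(-5308 + 5*(17*(-6))*135) = sqrt(-5308 + 5*(-102)*135) = sqrt(-5308 - 68850) = sqrt(-74158) = I*sqrt(74158)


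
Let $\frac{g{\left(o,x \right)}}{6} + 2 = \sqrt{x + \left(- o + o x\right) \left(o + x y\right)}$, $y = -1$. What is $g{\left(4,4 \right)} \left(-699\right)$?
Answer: $0$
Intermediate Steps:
$g{\left(o,x \right)} = -12 + 6 \sqrt{x + \left(o - x\right) \left(- o + o x\right)}$ ($g{\left(o,x \right)} = -12 + 6 \sqrt{x + \left(- o + o x\right) \left(o + x \left(-1\right)\right)} = -12 + 6 \sqrt{x + \left(- o + o x\right) \left(o - x\right)} = -12 + 6 \sqrt{x + \left(o - x\right) \left(- o + o x\right)}$)
$g{\left(4,4 \right)} \left(-699\right) = \left(-12 + 6 \sqrt{4 - 4^{2} + 4 \cdot 4 + 4 \cdot 4^{2} - 4 \cdot 4^{2}}\right) \left(-699\right) = \left(-12 + 6 \sqrt{4 - 16 + 16 + 4 \cdot 16 - 4 \cdot 16}\right) \left(-699\right) = \left(-12 + 6 \sqrt{4 - 16 + 16 + 64 - 64}\right) \left(-699\right) = \left(-12 + 6 \sqrt{4}\right) \left(-699\right) = \left(-12 + 6 \cdot 2\right) \left(-699\right) = \left(-12 + 12\right) \left(-699\right) = 0 \left(-699\right) = 0$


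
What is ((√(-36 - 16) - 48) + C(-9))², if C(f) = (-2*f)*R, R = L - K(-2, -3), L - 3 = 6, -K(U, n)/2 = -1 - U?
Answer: 22448 + 600*I*√13 ≈ 22448.0 + 2163.3*I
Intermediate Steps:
K(U, n) = 2 + 2*U (K(U, n) = -2*(-1 - U) = 2 + 2*U)
L = 9 (L = 3 + 6 = 9)
R = 11 (R = 9 - (2 + 2*(-2)) = 9 - (2 - 4) = 9 - 1*(-2) = 9 + 2 = 11)
C(f) = -22*f (C(f) = -2*f*11 = -22*f)
((√(-36 - 16) - 48) + C(-9))² = ((√(-36 - 16) - 48) - 22*(-9))² = ((√(-52) - 48) + 198)² = ((2*I*√13 - 48) + 198)² = ((-48 + 2*I*√13) + 198)² = (150 + 2*I*√13)²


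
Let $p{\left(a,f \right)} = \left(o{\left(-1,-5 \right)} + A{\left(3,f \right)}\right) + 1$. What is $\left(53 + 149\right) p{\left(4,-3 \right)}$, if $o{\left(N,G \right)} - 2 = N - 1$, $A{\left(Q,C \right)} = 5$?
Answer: $1212$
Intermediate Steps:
$o{\left(N,G \right)} = 1 + N$ ($o{\left(N,G \right)} = 2 + \left(N - 1\right) = 2 + \left(-1 + N\right) = 1 + N$)
$p{\left(a,f \right)} = 6$ ($p{\left(a,f \right)} = \left(\left(1 - 1\right) + 5\right) + 1 = \left(0 + 5\right) + 1 = 5 + 1 = 6$)
$\left(53 + 149\right) p{\left(4,-3 \right)} = \left(53 + 149\right) 6 = 202 \cdot 6 = 1212$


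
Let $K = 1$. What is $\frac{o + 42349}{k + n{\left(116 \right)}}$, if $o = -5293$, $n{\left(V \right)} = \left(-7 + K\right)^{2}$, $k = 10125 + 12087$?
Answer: $\frac{1544}{927} \approx 1.6656$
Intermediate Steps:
$k = 22212$
$n{\left(V \right)} = 36$ ($n{\left(V \right)} = \left(-7 + 1\right)^{2} = \left(-6\right)^{2} = 36$)
$\frac{o + 42349}{k + n{\left(116 \right)}} = \frac{-5293 + 42349}{22212 + 36} = \frac{37056}{22248} = 37056 \cdot \frac{1}{22248} = \frac{1544}{927}$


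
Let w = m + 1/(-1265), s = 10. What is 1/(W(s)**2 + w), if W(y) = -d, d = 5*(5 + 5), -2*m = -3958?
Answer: 1265/5665934 ≈ 0.00022326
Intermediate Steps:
m = 1979 (m = -1/2*(-3958) = 1979)
d = 50 (d = 5*10 = 50)
W(y) = -50 (W(y) = -1*50 = -50)
w = 2503434/1265 (w = 1979 + 1/(-1265) = 1979 - 1/1265 = 2503434/1265 ≈ 1979.0)
1/(W(s)**2 + w) = 1/((-50)**2 + 2503434/1265) = 1/(2500 + 2503434/1265) = 1/(5665934/1265) = 1265/5665934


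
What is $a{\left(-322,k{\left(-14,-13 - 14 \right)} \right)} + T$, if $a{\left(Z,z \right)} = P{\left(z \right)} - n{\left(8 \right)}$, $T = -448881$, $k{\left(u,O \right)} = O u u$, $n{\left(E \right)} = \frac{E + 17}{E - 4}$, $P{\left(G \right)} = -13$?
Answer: $- \frac{1795601}{4} \approx -4.489 \cdot 10^{5}$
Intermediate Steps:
$n{\left(E \right)} = \frac{17 + E}{-4 + E}$
$k{\left(u,O \right)} = O u^{2}$
$a{\left(Z,z \right)} = - \frac{77}{4}$ ($a{\left(Z,z \right)} = -13 - \frac{17 + 8}{-4 + 8} = -13 - \frac{1}{4} \cdot 25 = -13 - \frac{25}{4} = - \frac{77}{4}$)
$a{\left(-322,k{\left(-14,-13 - 14 \right)} \right)} + T = - \frac{77}{4} - 448881 = - \frac{1795601}{4}$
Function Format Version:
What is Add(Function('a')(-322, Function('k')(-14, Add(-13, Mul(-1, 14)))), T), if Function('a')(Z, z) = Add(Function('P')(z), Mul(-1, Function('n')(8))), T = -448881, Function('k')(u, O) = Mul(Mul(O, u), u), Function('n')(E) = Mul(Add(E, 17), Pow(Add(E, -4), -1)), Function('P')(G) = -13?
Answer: Rational(-1795601, 4) ≈ -4.4890e+5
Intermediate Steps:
Function('n')(E) = Mul(Pow(Add(-4, E), -1), Add(17, E)) (Function('n')(E) = Mul(Add(17, E), Pow(Add(-4, E), -1)) = Mul(Pow(Add(-4, E), -1), Add(17, E)))
Function('k')(u, O) = Mul(O, Pow(u, 2))
Function('a')(Z, z) = Rational(-77, 4) (Function('a')(Z, z) = Add(-13, Mul(-1, Mul(Pow(Add(-4, 8), -1), Add(17, 8)))) = Add(-13, Mul(-1, Mul(Pow(4, -1), 25))) = Add(-13, Mul(-1, Mul(Rational(1, 4), 25))) = Add(-13, Mul(-1, Rational(25, 4))) = Add(-13, Rational(-25, 4)) = Rational(-77, 4))
Add(Function('a')(-322, Function('k')(-14, Add(-13, Mul(-1, 14)))), T) = Add(Rational(-77, 4), -448881) = Rational(-1795601, 4)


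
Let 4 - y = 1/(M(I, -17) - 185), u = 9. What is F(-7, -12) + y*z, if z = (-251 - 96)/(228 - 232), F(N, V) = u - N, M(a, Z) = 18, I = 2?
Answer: 242831/668 ≈ 363.52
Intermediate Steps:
F(N, V) = 9 - N
z = 347/4 (z = -347/(-4) = -347*(-¼) = 347/4 ≈ 86.750)
y = 669/167 (y = 4 - 1/(18 - 185) = 4 - 1/(-167) = 4 - 1*(-1/167) = 4 + 1/167 = 669/167 ≈ 4.0060)
F(-7, -12) + y*z = (9 - 1*(-7)) + (669/167)*(347/4) = (9 + 7) + 232143/668 = 16 + 232143/668 = 242831/668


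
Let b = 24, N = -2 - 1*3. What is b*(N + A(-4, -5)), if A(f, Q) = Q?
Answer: -240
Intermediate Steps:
N = -5 (N = -2 - 3 = -5)
b*(N + A(-4, -5)) = 24*(-5 - 5) = 24*(-10) = -240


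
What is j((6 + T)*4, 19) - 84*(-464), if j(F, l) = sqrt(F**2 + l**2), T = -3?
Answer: 38976 + sqrt(505) ≈ 38999.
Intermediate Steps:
j((6 + T)*4, 19) - 84*(-464) = sqrt(((6 - 3)*4)**2 + 19**2) - 84*(-464) = sqrt((3*4)**2 + 361) + 38976 = sqrt(12**2 + 361) + 38976 = sqrt(144 + 361) + 38976 = sqrt(505) + 38976 = 38976 + sqrt(505)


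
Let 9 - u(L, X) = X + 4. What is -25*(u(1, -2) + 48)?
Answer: -1375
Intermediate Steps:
u(L, X) = 5 - X (u(L, X) = 9 - (X + 4) = 9 - (4 + X) = 9 + (-4 - X) = 5 - X)
-25*(u(1, -2) + 48) = -25*((5 - 1*(-2)) + 48) = -25*((5 + 2) + 48) = -25*(7 + 48) = -25*55 = -1375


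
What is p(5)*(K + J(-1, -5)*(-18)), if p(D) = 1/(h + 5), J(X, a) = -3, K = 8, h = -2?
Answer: 62/3 ≈ 20.667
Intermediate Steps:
p(D) = ⅓ (p(D) = 1/(-2 + 5) = 1/3 = ⅓)
p(5)*(K + J(-1, -5)*(-18)) = (8 - 3*(-18))/3 = (8 + 54)/3 = (⅓)*62 = 62/3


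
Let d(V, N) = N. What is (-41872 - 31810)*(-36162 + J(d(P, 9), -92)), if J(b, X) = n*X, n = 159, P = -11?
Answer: 3742308780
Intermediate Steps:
J(b, X) = 159*X
(-41872 - 31810)*(-36162 + J(d(P, 9), -92)) = (-41872 - 31810)*(-36162 + 159*(-92)) = -73682*(-36162 - 14628) = -73682*(-50790) = 3742308780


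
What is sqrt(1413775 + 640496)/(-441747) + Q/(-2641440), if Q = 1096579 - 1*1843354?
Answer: 49785/176096 - sqrt(2054271)/441747 ≈ 0.27947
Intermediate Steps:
Q = -746775 (Q = 1096579 - 1843354 = -746775)
sqrt(1413775 + 640496)/(-441747) + Q/(-2641440) = sqrt(1413775 + 640496)/(-441747) - 746775/(-2641440) = sqrt(2054271)*(-1/441747) - 746775*(-1/2641440) = -sqrt(2054271)/441747 + 49785/176096 = 49785/176096 - sqrt(2054271)/441747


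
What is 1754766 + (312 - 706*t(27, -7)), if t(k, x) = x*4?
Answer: 1774846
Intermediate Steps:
t(k, x) = 4*x
1754766 + (312 - 706*t(27, -7)) = 1754766 + (312 - 2824*(-7)) = 1754766 + (312 - 706*(-28)) = 1754766 + (312 + 19768) = 1754766 + 20080 = 1774846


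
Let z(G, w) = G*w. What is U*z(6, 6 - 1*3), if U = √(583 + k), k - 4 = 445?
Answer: 36*√258 ≈ 578.25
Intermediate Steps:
k = 449 (k = 4 + 445 = 449)
U = 2*√258 (U = √(583 + 449) = √1032 = 2*√258 ≈ 32.125)
U*z(6, 6 - 1*3) = (2*√258)*(6*(6 - 1*3)) = (2*√258)*(6*(6 - 3)) = (2*√258)*(6*3) = (2*√258)*18 = 36*√258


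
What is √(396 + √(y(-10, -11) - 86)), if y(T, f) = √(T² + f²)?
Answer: √(396 + I*√(86 - √221)) ≈ 19.901 + 0.2119*I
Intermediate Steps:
√(396 + √(y(-10, -11) - 86)) = √(396 + √(√((-10)² + (-11)²) - 86)) = √(396 + √(√(100 + 121) - 86)) = √(396 + √(√221 - 86)) = √(396 + √(-86 + √221))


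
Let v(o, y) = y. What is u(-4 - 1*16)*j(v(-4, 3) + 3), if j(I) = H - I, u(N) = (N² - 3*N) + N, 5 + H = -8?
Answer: -8360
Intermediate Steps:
H = -13 (H = -5 - 8 = -13)
u(N) = N² - 2*N
j(I) = -13 - I
u(-4 - 1*16)*j(v(-4, 3) + 3) = ((-4 - 1*16)*(-2 + (-4 - 1*16)))*(-13 - (3 + 3)) = ((-4 - 16)*(-2 + (-4 - 16)))*(-13 - 1*6) = (-20*(-2 - 20))*(-13 - 6) = -20*(-22)*(-19) = 440*(-19) = -8360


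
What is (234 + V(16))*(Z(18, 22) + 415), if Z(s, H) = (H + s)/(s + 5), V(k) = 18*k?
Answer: 5003370/23 ≈ 2.1754e+5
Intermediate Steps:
Z(s, H) = (H + s)/(5 + s)
(234 + V(16))*(Z(18, 22) + 415) = (234 + 18*16)*((22 + 18)/(5 + 18) + 415) = (234 + 288)*(40/23 + 415) = 522*((1/23)*40 + 415) = 522*(40/23 + 415) = 522*(9585/23) = 5003370/23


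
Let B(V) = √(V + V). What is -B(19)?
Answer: -√38 ≈ -6.1644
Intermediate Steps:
B(V) = √2*√V (B(V) = √(2*V) = √2*√V)
-B(19) = -√2*√19 = -√38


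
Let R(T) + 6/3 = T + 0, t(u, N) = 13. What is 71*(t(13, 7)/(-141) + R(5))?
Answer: 29110/141 ≈ 206.45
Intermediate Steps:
R(T) = -2 + T (R(T) = -2 + (T + 0) = -2 + T)
71*(t(13, 7)/(-141) + R(5)) = 71*(13/(-141) + (-2 + 5)) = 71*(13*(-1/141) + 3) = 71*(-13/141 + 3) = 71*(410/141) = 29110/141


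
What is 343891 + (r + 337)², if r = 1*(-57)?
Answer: 422291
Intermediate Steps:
r = -57
343891 + (r + 337)² = 343891 + (-57 + 337)² = 343891 + 280² = 343891 + 78400 = 422291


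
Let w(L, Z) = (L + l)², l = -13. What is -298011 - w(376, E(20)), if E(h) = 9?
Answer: -429780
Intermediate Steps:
w(L, Z) = (-13 + L)² (w(L, Z) = (L - 13)² = (-13 + L)²)
-298011 - w(376, E(20)) = -298011 - (-13 + 376)² = -298011 - 1*363² = -298011 - 1*131769 = -298011 - 131769 = -429780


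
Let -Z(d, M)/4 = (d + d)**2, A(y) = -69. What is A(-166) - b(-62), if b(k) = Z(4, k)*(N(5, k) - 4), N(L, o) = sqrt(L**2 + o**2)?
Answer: -1093 + 256*sqrt(3869) ≈ 14831.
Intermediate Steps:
Z(d, M) = -16*d**2 (Z(d, M) = -4*(d + d)**2 = -4*4*d**2 = -16*d**2)
b(k) = 1024 - 256*sqrt(25 + k**2) (b(k) = (-16*4**2)*(sqrt(5**2 + k**2) - 4) = (-16*16)*(sqrt(25 + k**2) - 4) = -256*(-4 + sqrt(25 + k**2)) = 1024 - 256*sqrt(25 + k**2))
A(-166) - b(-62) = -69 - (1024 - 256*sqrt(25 + (-62)**2)) = -69 - (1024 - 256*sqrt(25 + 3844)) = -69 - (1024 - 256*sqrt(3869)) = -69 + (-1024 + 256*sqrt(3869)) = -1093 + 256*sqrt(3869)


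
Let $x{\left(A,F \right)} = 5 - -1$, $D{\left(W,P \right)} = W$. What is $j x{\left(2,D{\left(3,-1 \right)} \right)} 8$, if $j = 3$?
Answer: $144$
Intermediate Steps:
$x{\left(A,F \right)} = 6$ ($x{\left(A,F \right)} = 5 + 1 = 6$)
$j x{\left(2,D{\left(3,-1 \right)} \right)} 8 = 3 \cdot 6 \cdot 8 = 18 \cdot 8 = 144$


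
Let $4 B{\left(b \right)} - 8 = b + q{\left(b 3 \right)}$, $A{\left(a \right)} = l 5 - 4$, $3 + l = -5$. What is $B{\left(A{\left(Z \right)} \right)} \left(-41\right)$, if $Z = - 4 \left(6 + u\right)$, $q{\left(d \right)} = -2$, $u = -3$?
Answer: $\frac{779}{2} \approx 389.5$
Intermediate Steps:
$l = -8$ ($l = -3 - 5 = -8$)
$Z = -12$ ($Z = - 4 \left(6 - 3\right) = \left(-4\right) 3 = -12$)
$A{\left(a \right)} = -44$ ($A{\left(a \right)} = \left(-8\right) 5 - 4 = -40 - 4 = -44$)
$B{\left(b \right)} = \frac{3}{2} + \frac{b}{4}$ ($B{\left(b \right)} = 2 + \frac{b - 2}{4} = 2 + \frac{-2 + b}{4} = 2 + \left(- \frac{1}{2} + \frac{b}{4}\right) = \frac{3}{2} + \frac{b}{4}$)
$B{\left(A{\left(Z \right)} \right)} \left(-41\right) = \left(\frac{3}{2} + \frac{1}{4} \left(-44\right)\right) \left(-41\right) = \left(\frac{3}{2} - 11\right) \left(-41\right) = \left(- \frac{19}{2}\right) \left(-41\right) = \frac{779}{2}$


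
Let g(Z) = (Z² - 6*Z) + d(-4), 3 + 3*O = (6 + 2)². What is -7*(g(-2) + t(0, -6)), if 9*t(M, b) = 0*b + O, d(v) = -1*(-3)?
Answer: -4018/27 ≈ -148.81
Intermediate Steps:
d(v) = 3
O = 61/3 (O = -1 + (6 + 2)²/3 = -1 + (⅓)*8² = -1 + (⅓)*64 = -1 + 64/3 = 61/3 ≈ 20.333)
t(M, b) = 61/27 (t(M, b) = (0*b + 61/3)/9 = (0 + 61/3)/9 = (⅑)*(61/3) = 61/27)
g(Z) = 3 + Z² - 6*Z (g(Z) = (Z² - 6*Z) + 3 = 3 + Z² - 6*Z)
-7*(g(-2) + t(0, -6)) = -7*((3 + (-2)² - 6*(-2)) + 61/27) = -7*((3 + 4 + 12) + 61/27) = -7*(19 + 61/27) = -7*574/27 = -4018/27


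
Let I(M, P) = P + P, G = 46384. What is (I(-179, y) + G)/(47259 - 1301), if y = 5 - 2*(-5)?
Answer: 23207/22979 ≈ 1.0099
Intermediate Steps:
y = 15 (y = 5 + 10 = 15)
I(M, P) = 2*P
(I(-179, y) + G)/(47259 - 1301) = (2*15 + 46384)/(47259 - 1301) = (30 + 46384)/45958 = 46414*(1/45958) = 23207/22979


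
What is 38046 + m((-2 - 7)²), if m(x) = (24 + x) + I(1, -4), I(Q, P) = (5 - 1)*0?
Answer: 38151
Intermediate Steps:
I(Q, P) = 0 (I(Q, P) = 4*0 = 0)
m(x) = 24 + x (m(x) = (24 + x) + 0 = 24 + x)
38046 + m((-2 - 7)²) = 38046 + (24 + (-2 - 7)²) = 38046 + (24 + (-9)²) = 38046 + (24 + 81) = 38046 + 105 = 38151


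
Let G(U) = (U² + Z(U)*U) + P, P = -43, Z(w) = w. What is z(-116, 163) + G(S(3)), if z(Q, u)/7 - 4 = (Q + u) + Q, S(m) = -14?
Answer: -106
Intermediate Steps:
G(U) = -43 + 2*U² (G(U) = (U² + U*U) - 43 = (U² + U²) - 43 = 2*U² - 43 = -43 + 2*U²)
z(Q, u) = 28 + 7*u + 14*Q (z(Q, u) = 28 + 7*((Q + u) + Q) = 28 + 7*(u + 2*Q) = 28 + (7*u + 14*Q) = 28 + 7*u + 14*Q)
z(-116, 163) + G(S(3)) = (28 + 7*163 + 14*(-116)) + (-43 + 2*(-14)²) = (28 + 1141 - 1624) + (-43 + 2*196) = -455 + (-43 + 392) = -455 + 349 = -106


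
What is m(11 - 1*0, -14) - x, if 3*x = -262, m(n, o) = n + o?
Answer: 253/3 ≈ 84.333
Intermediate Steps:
x = -262/3 (x = (⅓)*(-262) = -262/3 ≈ -87.333)
m(11 - 1*0, -14) - x = ((11 - 1*0) - 14) - 1*(-262/3) = ((11 + 0) - 14) + 262/3 = (11 - 14) + 262/3 = -3 + 262/3 = 253/3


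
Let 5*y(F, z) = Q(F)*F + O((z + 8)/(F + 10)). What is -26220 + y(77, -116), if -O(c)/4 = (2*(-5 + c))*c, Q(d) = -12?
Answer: -111084312/4205 ≈ -26417.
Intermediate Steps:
O(c) = -4*c*(-10 + 2*c) (O(c) = -4*2*(-5 + c)*c = -4*(-10 + 2*c)*c = -4*c*(-10 + 2*c))
y(F, z) = -12*F/5 + 8*(5 - (8 + z)/(10 + F))*(8 + z)/(5*(10 + F)) (y(F, z) = (-12*F + 8*((z + 8)/(F + 10))*(5 - (z + 8)/(F + 10)))/5 = (-12*F + 8*((8 + z)/(10 + F))*(5 - (8 + z)/(10 + F)))/5 = (-12*F + 8*(5 - (8 + z)/(10 + F))*(8 + z)/(10 + F))/5 = -12*F/5 + 8*(5 - (8 + z)/(10 + F))*(8 + z)/(5*(10 + F)))
-26220 + y(77, -116) = -26220 + 4*(-3*77*(10 + 77)² + 2*(8 - 116)*(42 - 1*(-116) + 5*77))/(5*(10 + 77)²) = -26220 + (⅘)*(-3*77*87² + 2*(-108)*(42 + 116 + 385))/87² = -26220 + (⅘)*(1/7569)*(-3*77*7569 + 2*(-108)*543) = -26220 + (⅘)*(1/7569)*(-1748439 - 117288) = -26220 + (⅘)*(1/7569)*(-1865727) = -26220 - 829212/4205 = -111084312/4205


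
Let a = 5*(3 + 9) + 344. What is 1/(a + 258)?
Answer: 1/662 ≈ 0.0015106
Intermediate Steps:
a = 404 (a = 5*12 + 344 = 60 + 344 = 404)
1/(a + 258) = 1/(404 + 258) = 1/662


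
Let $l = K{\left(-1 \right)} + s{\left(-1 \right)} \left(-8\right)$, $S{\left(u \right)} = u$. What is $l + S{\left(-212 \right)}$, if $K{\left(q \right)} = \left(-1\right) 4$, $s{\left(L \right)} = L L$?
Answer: $-224$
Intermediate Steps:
$s{\left(L \right)} = L^{2}$
$K{\left(q \right)} = -4$
$l = -12$ ($l = -4 + \left(-1\right)^{2} \left(-8\right) = -4 + 1 \left(-8\right) = -4 - 8 = -12$)
$l + S{\left(-212 \right)} = -12 - 212 = -224$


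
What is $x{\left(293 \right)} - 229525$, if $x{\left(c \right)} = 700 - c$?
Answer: $-229118$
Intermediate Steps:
$x{\left(293 \right)} - 229525 = \left(700 - 293\right) - 229525 = 407 - 229525 = -229118$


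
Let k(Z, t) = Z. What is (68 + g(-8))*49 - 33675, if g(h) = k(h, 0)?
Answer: -30735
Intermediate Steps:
g(h) = h
(68 + g(-8))*49 - 33675 = (68 - 8)*49 - 33675 = 60*49 - 33675 = 2940 - 33675 = -30735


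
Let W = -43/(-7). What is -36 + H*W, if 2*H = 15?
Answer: 141/14 ≈ 10.071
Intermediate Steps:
H = 15/2 (H = (1/2)*15 = 15/2 ≈ 7.5000)
W = 43/7 (W = -43*(-1/7) = 43/7 ≈ 6.1429)
-36 + H*W = -36 + (15/2)*(43/7) = -36 + 645/14 = 141/14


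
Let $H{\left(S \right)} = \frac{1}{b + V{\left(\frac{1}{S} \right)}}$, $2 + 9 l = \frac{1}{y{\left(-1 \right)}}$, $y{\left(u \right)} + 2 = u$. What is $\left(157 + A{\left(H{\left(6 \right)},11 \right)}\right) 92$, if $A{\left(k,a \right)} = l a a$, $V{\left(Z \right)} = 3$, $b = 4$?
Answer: $\frac{312064}{27} \approx 11558.0$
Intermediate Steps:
$y{\left(u \right)} = -2 + u$
$l = - \frac{7}{27}$ ($l = - \frac{2}{9} + \frac{1}{9 \left(-2 - 1\right)} = - \frac{2}{9} + \frac{1}{9 \left(-3\right)} = - \frac{2}{9} + \frac{1}{9} \left(- \frac{1}{3}\right) = - \frac{2}{9} - \frac{1}{27} = - \frac{7}{27} \approx -0.25926$)
$H{\left(S \right)} = \frac{1}{7}$ ($H{\left(S \right)} = \frac{1}{4 + 3} = \frac{1}{7}$)
$A{\left(k,a \right)} = - \frac{7 a^{2}}{27}$ ($A{\left(k,a \right)} = - \frac{7 a}{27} a = - \frac{7 a^{2}}{27}$)
$\left(157 + A{\left(H{\left(6 \right)},11 \right)}\right) 92 = \left(157 - \frac{7 \cdot 11^{2}}{27}\right) 92 = \left(157 - \frac{847}{27}\right) 92 = \frac{3392}{27} \cdot 92 = \frac{312064}{27}$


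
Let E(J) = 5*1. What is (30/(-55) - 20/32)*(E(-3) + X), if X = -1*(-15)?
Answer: -515/22 ≈ -23.409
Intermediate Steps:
E(J) = 5
X = 15
(30/(-55) - 20/32)*(E(-3) + X) = (30/(-55) - 20/32)*(5 + 15) = (30*(-1/55) - 20*1/32)*20 = (-6/11 - 5/8)*20 = -103/88*20 = -515/22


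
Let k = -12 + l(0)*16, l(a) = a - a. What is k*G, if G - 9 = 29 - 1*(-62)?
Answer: -1200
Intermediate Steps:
G = 100 (G = 9 + (29 - 1*(-62)) = 9 + (29 + 62) = 9 + 91 = 100)
l(a) = 0
k = -12 (k = -12 + 0*16 = -12 + 0 = -12)
k*G = -12*100 = -1200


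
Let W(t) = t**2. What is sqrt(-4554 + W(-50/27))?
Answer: I*sqrt(3317366)/27 ≈ 67.458*I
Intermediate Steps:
sqrt(-4554 + W(-50/27)) = sqrt(-4554 + (-50/27)**2) = sqrt(-4554 + 2500/729) = sqrt(-3317366/729) = I*sqrt(3317366)/27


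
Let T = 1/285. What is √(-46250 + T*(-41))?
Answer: I*√3756667935/285 ≈ 215.06*I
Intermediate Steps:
T = 1/285 ≈ 0.0035088
√(-46250 + T*(-41)) = √(-46250 + (1/285)*(-41)) = √(-46250 - 41/285) = √(-13181291/285) = I*√3756667935/285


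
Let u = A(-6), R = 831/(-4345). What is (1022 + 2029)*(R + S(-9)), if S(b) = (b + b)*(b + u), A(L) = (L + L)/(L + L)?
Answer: 1906414299/4345 ≈ 4.3876e+5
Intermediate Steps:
A(L) = 1 (A(L) = (2*L)/((2*L)) = (2*L)*(1/(2*L)) = 1)
R = -831/4345 (R = 831*(-1/4345) = -831/4345 ≈ -0.19125)
u = 1
S(b) = 2*b*(1 + b) (S(b) = (b + b)*(b + 1) = (2*b)*(1 + b) = 2*b*(1 + b))
(1022 + 2029)*(R + S(-9)) = (1022 + 2029)*(-831/4345 + 2*(-9)*(1 - 9)) = 3051*(-831/4345 + 2*(-9)*(-8)) = 3051*(-831/4345 + 144) = 3051*(624849/4345) = 1906414299/4345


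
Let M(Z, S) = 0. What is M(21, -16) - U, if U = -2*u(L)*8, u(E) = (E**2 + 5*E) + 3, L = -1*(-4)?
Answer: 624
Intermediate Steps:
L = 4
u(E) = 3 + E**2 + 5*E
U = -624 (U = -2*(3 + 4**2 + 5*4)*8 = -2*(3 + 16 + 20)*8 = -2*39*8 = -78*8 = -624)
M(21, -16) - U = 0 - 1*(-624) = 0 + 624 = 624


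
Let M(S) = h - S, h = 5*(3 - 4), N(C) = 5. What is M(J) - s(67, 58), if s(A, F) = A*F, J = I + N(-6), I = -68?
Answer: -3828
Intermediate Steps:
h = -5 (h = 5*(-1) = -5)
J = -63 (J = -68 + 5 = -63)
M(S) = -5 - S
M(J) - s(67, 58) = (-5 - 1*(-63)) - 67*58 = (-5 + 63) - 1*3886 = 58 - 3886 = -3828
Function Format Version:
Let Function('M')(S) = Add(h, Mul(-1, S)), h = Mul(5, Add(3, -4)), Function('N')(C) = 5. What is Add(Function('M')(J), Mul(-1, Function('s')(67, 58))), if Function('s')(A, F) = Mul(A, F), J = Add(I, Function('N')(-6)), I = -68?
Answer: -3828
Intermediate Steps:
h = -5 (h = Mul(5, -1) = -5)
J = -63 (J = Add(-68, 5) = -63)
Function('M')(S) = Add(-5, Mul(-1, S))
Add(Function('M')(J), Mul(-1, Function('s')(67, 58))) = Add(Add(-5, Mul(-1, -63)), Mul(-1, Mul(67, 58))) = Add(Add(-5, 63), Mul(-1, 3886)) = Add(58, -3886) = -3828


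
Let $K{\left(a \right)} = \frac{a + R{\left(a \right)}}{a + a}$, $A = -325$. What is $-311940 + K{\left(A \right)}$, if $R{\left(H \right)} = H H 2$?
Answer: $- \frac{624529}{2} \approx -3.1226 \cdot 10^{5}$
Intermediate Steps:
$R{\left(H \right)} = 2 H^{2}$ ($R{\left(H \right)} = H^{2} \cdot 2 = 2 H^{2}$)
$K{\left(a \right)} = \frac{a + 2 a^{2}}{2 a}$ ($K{\left(a \right)} = \frac{a + 2 a^{2}}{a + a} = \frac{a + 2 a^{2}}{2 a}$)
$-311940 + K{\left(A \right)} = -311940 + \left(\frac{1}{2} - 325\right) = -311940 - \frac{649}{2} = - \frac{624529}{2}$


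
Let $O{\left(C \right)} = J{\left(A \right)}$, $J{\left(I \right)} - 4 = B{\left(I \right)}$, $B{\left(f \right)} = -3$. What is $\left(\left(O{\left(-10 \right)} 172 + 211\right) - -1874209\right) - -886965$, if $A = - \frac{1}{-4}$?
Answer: $2761557$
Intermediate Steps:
$A = \frac{1}{4}$ ($A = \left(-1\right) \left(- \frac{1}{4}\right) = \frac{1}{4} \approx 0.25$)
$J{\left(I \right)} = 1$ ($J{\left(I \right)} = 4 - 3 = 1$)
$O{\left(C \right)} = 1$
$\left(\left(O{\left(-10 \right)} 172 + 211\right) - -1874209\right) - -886965 = \left(\left(1 \cdot 172 + 211\right) - -1874209\right) - -886965 = \left(\left(172 + 211\right) + 1874209\right) + 886965 = \left(383 + 1874209\right) + 886965 = 1874592 + 886965 = 2761557$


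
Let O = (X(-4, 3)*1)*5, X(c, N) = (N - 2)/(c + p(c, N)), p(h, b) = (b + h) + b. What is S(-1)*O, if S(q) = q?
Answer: 5/2 ≈ 2.5000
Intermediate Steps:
p(h, b) = h + 2*b
X(c, N) = (-2 + N)/(2*N + 2*c) (X(c, N) = (N - 2)/(c + (c + 2*N)) = (-2 + N)/(2*N + 2*c))
O = -5/2 (O = (((-1 + (½)*3)/(3 - 4))*1)*5 = (((-1 + 3/2)/(-1))*1)*5 = (-1*½*1)*5 = -½*1*5 = -½*5 = -5/2 ≈ -2.5000)
S(-1)*O = -1*(-5/2) = 5/2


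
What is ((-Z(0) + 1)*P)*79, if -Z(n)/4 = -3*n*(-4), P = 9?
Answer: 711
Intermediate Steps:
Z(n) = -48*n (Z(n) = -4*(-3*n)*(-4) = -48*n)
((-Z(0) + 1)*P)*79 = ((-(-48)*0 + 1)*9)*79 = ((-1*0 + 1)*9)*79 = ((0 + 1)*9)*79 = (1*9)*79 = 9*79 = 711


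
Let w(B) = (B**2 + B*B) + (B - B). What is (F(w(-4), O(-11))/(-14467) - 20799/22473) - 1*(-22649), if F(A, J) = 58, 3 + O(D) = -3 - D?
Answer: 818141140188/36124099 ≈ 22648.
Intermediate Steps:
w(B) = 2*B**2 (w(B) = (B**2 + B**2) + 0 = 2*B**2 + 0 = 2*B**2)
O(D) = -6 - D (O(D) = -3 + (-3 - D) = -6 - D)
(F(w(-4), O(-11))/(-14467) - 20799/22473) - 1*(-22649) = (58/(-14467) - 20799/22473) - 1*(-22649) = (58*(-1/14467) - 20799*1/22473) + 22649 = (-58/14467 - 2311/2497) + 22649 = -33578063/36124099 + 22649 = 818141140188/36124099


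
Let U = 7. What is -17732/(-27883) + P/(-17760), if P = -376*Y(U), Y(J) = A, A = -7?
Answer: 30191533/61900260 ≈ 0.48774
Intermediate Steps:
Y(J) = -7
P = 2632 (P = -376*(-7) = 2632)
-17732/(-27883) + P/(-17760) = -17732/(-27883) + 2632/(-17760) = -17732*(-1/27883) + 2632*(-1/17760) = 17732/27883 - 329/2220 = 30191533/61900260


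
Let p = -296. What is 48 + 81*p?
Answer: -23928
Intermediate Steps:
48 + 81*p = 48 + 81*(-296) = 48 - 23976 = -23928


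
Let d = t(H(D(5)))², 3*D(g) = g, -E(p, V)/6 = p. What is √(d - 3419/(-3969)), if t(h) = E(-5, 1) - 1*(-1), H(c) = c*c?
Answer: 2*√954407/63 ≈ 31.014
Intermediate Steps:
E(p, V) = -6*p
D(g) = g/3
H(c) = c²
t(h) = 31 (t(h) = -6*(-5) - 1*(-1) = 30 + 1 = 31)
d = 961 (d = 31² = 961)
√(d - 3419/(-3969)) = √(961 - 3419/(-3969)) = √(961 - 3419*(-1/3969)) = √(961 + 3419/3969) = √(3817628/3969) = 2*√954407/63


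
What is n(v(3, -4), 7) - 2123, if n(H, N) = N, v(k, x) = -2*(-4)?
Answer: -2116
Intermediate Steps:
v(k, x) = 8
n(v(3, -4), 7) - 2123 = 7 - 2123 = -2116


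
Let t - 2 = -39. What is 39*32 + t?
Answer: 1211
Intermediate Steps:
t = -37 (t = 2 - 39 = -37)
39*32 + t = 39*32 - 37 = 1248 - 37 = 1211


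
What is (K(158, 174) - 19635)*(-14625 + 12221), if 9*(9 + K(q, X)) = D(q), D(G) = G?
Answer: 424637752/9 ≈ 4.7182e+7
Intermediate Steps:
K(q, X) = -9 + q/9
(K(158, 174) - 19635)*(-14625 + 12221) = ((-9 + (1/9)*158) - 19635)*(-14625 + 12221) = ((-9 + 158/9) - 19635)*(-2404) = (77/9 - 19635)*(-2404) = -176638/9*(-2404) = 424637752/9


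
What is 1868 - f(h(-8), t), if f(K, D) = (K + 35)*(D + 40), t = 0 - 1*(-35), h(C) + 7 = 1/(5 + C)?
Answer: -207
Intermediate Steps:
h(C) = -7 + 1/(5 + C)
t = 35 (t = 0 + 35 = 35)
f(K, D) = (35 + K)*(40 + D)
1868 - f(h(-8), t) = 1868 - (1400 + 35*35 + 40*((-34 - 7*(-8))/(5 - 8)) + 35*((-34 - 7*(-8))/(5 - 8))) = 1868 - (1400 + 1225 + 40*((-34 + 56)/(-3)) + 35*((-34 + 56)/(-3))) = 1868 - (1400 + 1225 + 40*(-⅓*22) + 35*(-⅓*22)) = 1868 - (1400 + 1225 + 40*(-22/3) + 35*(-22/3)) = 1868 - (1400 + 1225 - 880/3 - 770/3) = 1868 - 1*2075 = 1868 - 2075 = -207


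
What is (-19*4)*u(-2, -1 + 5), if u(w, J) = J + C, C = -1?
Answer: -228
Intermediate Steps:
u(w, J) = -1 + J (u(w, J) = J - 1 = -1 + J)
(-19*4)*u(-2, -1 + 5) = (-19*4)*(-1 + (-1 + 5)) = -76*(-1 + 4) = -76*3 = -228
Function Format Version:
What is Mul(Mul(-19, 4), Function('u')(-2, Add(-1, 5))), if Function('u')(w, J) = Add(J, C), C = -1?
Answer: -228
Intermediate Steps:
Function('u')(w, J) = Add(-1, J) (Function('u')(w, J) = Add(J, -1) = Add(-1, J))
Mul(Mul(-19, 4), Function('u')(-2, Add(-1, 5))) = Mul(Mul(-19, 4), Add(-1, Add(-1, 5))) = Mul(-76, Add(-1, 4)) = Mul(-76, 3) = -228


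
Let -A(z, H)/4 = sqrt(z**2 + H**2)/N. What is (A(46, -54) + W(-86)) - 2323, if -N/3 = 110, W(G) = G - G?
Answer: -2323 + 4*sqrt(1258)/165 ≈ -2322.1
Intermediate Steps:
W(G) = 0
N = -330 (N = -3*110 = -330)
A(z, H) = 2*sqrt(H**2 + z**2)/165 (A(z, H) = -4*sqrt(z**2 + H**2)/(-330) = -4*sqrt(H**2 + z**2)*(-1)/330 = -(-2)*sqrt(H**2 + z**2)/165 = 2*sqrt(H**2 + z**2)/165)
(A(46, -54) + W(-86)) - 2323 = (2*sqrt((-54)**2 + 46**2)/165 + 0) - 2323 = (2*sqrt(2916 + 2116)/165 + 0) - 2323 = (2*sqrt(5032)/165 + 0) - 2323 = (2*(2*sqrt(1258))/165 + 0) - 2323 = (4*sqrt(1258)/165 + 0) - 2323 = 4*sqrt(1258)/165 - 2323 = -2323 + 4*sqrt(1258)/165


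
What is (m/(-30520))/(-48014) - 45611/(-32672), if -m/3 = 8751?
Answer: 4177307593129/2992320825760 ≈ 1.3960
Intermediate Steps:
m = -26253 (m = -3*8751 = -26253)
(m/(-30520))/(-48014) - 45611/(-32672) = -26253/(-30520)/(-48014) - 45611/(-32672) = -26253*(-1/30520)*(-1/48014) - 45611*(-1/32672) = (26253/30520)*(-1/48014) + 45611/32672 = -26253/1465387280 + 45611/32672 = 4177307593129/2992320825760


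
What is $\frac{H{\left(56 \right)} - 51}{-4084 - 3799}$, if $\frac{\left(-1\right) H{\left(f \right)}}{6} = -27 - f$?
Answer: $- \frac{447}{7883} \approx -0.056704$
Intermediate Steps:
$H{\left(f \right)} = 162 + 6 f$ ($H{\left(f \right)} = - 6 \left(-27 - f\right) = 162 + 6 f$)
$\frac{H{\left(56 \right)} - 51}{-4084 - 3799} = \frac{\left(162 + 6 \cdot 56\right) - 51}{-4084 - 3799} = \frac{\left(162 + 336\right) - 51}{-7883} = \left(498 - 51\right) \left(- \frac{1}{7883}\right) = 447 \left(- \frac{1}{7883}\right) = - \frac{447}{7883}$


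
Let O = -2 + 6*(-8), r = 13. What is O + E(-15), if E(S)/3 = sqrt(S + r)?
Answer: -50 + 3*I*sqrt(2) ≈ -50.0 + 4.2426*I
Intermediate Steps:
E(S) = 3*sqrt(13 + S) (E(S) = 3*sqrt(S + 13) = 3*sqrt(13 + S))
O = -50 (O = -2 - 48 = -50)
O + E(-15) = -50 + 3*sqrt(13 - 15) = -50 + 3*sqrt(-2) = -50 + 3*(I*sqrt(2)) = -50 + 3*I*sqrt(2)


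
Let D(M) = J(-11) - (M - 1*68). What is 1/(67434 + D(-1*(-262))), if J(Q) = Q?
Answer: 1/67229 ≈ 1.4875e-5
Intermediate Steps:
D(M) = 57 - M (D(M) = -11 - (M - 1*68) = -11 - (M - 68) = -11 - (-68 + M) = -11 + (68 - M) = 57 - M)
1/(67434 + D(-1*(-262))) = 1/(67434 + (57 - (-1)*(-262))) = 1/(67434 + (57 - 1*262)) = 1/(67434 + (57 - 262)) = 1/(67434 - 205) = 1/67229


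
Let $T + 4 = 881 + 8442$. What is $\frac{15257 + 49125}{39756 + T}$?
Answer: $\frac{64382}{49075} \approx 1.3119$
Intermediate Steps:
$T = 9319$ ($T = -4 + \left(881 + 8442\right) = -4 + 9323 = 9319$)
$\frac{15257 + 49125}{39756 + T} = \frac{15257 + 49125}{39756 + 9319} = \frac{64382}{49075}$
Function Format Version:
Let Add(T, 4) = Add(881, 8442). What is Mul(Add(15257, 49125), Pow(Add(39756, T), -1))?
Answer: Rational(64382, 49075) ≈ 1.3119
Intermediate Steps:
T = 9319 (T = Add(-4, Add(881, 8442)) = Add(-4, 9323) = 9319)
Mul(Add(15257, 49125), Pow(Add(39756, T), -1)) = Mul(Add(15257, 49125), Pow(Add(39756, 9319), -1)) = Mul(64382, Pow(49075, -1)) = Mul(64382, Rational(1, 49075)) = Rational(64382, 49075)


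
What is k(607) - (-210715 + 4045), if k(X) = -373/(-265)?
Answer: 54767923/265 ≈ 2.0667e+5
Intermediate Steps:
k(X) = 373/265 (k(X) = -373*(-1/265) = 373/265)
k(607) - (-210715 + 4045) = 373/265 - (-210715 + 4045) = 373/265 - 1*(-206670) = 373/265 + 206670 = 54767923/265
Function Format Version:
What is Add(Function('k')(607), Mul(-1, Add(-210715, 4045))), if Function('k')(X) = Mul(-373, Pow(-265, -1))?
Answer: Rational(54767923, 265) ≈ 2.0667e+5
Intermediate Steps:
Function('k')(X) = Rational(373, 265) (Function('k')(X) = Mul(-373, Rational(-1, 265)) = Rational(373, 265))
Add(Function('k')(607), Mul(-1, Add(-210715, 4045))) = Add(Rational(373, 265), Mul(-1, Add(-210715, 4045))) = Add(Rational(373, 265), Mul(-1, -206670)) = Add(Rational(373, 265), 206670) = Rational(54767923, 265)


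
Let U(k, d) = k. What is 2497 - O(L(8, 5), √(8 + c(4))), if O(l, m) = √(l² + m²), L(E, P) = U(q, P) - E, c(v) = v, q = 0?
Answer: 2497 - 2*√19 ≈ 2488.3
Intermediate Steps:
L(E, P) = -E (L(E, P) = 0 - E = -E)
2497 - O(L(8, 5), √(8 + c(4))) = 2497 - √((-1*8)² + (√(8 + 4))²) = 2497 - √((-8)² + (√12)²) = 2497 - √(64 + (2*√3)²) = 2497 - √(64 + 12) = 2497 - √76 = 2497 - 2*√19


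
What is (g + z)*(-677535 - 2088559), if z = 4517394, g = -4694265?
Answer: 489241811874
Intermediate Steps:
(g + z)*(-677535 - 2088559) = (-4694265 + 4517394)*(-677535 - 2088559) = -176871*(-2766094) = 489241811874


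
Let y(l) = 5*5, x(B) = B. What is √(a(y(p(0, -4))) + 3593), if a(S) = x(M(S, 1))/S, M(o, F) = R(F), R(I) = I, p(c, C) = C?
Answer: √89826/5 ≈ 59.942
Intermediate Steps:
M(o, F) = F
y(l) = 25
a(S) = 1/S
√(a(y(p(0, -4))) + 3593) = √(1/25 + 3593) = √(89826/25) = √89826/5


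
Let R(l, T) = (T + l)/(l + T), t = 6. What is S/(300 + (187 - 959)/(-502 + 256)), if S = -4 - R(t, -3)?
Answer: -615/37286 ≈ -0.016494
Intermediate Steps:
R(l, T) = 1 (R(l, T) = (T + l)/(T + l) = 1)
S = -5 (S = -4 - 1*1 = -4 - 1 = -5)
S/(300 + (187 - 959)/(-502 + 256)) = -5/(300 + (187 - 959)/(-502 + 256)) = -5/(300 - 772/(-246)) = -5/(300 - 772*(-1/246)) = -5/(300 + 386/123) = -5/37286/123 = -5*123/37286 = -615/37286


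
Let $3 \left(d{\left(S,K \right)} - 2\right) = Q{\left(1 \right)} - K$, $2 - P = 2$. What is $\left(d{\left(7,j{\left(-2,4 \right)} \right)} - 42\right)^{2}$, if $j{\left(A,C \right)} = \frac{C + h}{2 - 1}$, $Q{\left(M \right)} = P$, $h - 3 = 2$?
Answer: $1849$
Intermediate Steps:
$P = 0$ ($P = 2 - 2 = 0$)
$h = 5$ ($h = 3 + 2 = 5$)
$Q{\left(M \right)} = 0$
$j{\left(A,C \right)} = 5 + C$ ($j{\left(A,C \right)} = \frac{C + 5}{2 - 1} = \frac{5 + C}{1} = \left(5 + C\right) 1 = 5 + C$)
$d{\left(S,K \right)} = 2 - \frac{K}{3}$ ($d{\left(S,K \right)} = 2 + \frac{0 - K}{3} = 2 + \frac{\left(-1\right) K}{3} = 2 - \frac{K}{3}$)
$\left(d{\left(7,j{\left(-2,4 \right)} \right)} - 42\right)^{2} = \left(\left(2 - \frac{5 + 4}{3}\right) - 42\right)^{2} = \left(\left(2 - 3\right) - 42\right)^{2} = \left(-1 - 42\right)^{2} = \left(-43\right)^{2} = 1849$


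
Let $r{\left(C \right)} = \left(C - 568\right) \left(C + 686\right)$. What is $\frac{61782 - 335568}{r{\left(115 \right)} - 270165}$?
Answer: $\frac{45631}{105503} \approx 0.43251$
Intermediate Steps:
$r{\left(C \right)} = \left(-568 + C\right) \left(686 + C\right)$
$\frac{61782 - 335568}{r{\left(115 \right)} - 270165} = \frac{61782 - 335568}{\left(-389648 + 115^{2} + 118 \cdot 115\right) - 270165} = - \frac{273786}{\left(-389648 + 13225 + 13570\right) - 270165} = - \frac{273786}{-362853 - 270165} = - \frac{273786}{-633018} = \left(-273786\right) \left(- \frac{1}{633018}\right) = \frac{45631}{105503}$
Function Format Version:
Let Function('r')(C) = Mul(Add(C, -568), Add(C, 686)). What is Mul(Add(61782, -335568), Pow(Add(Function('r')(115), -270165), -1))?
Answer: Rational(45631, 105503) ≈ 0.43251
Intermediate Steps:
Function('r')(C) = Mul(Add(-568, C), Add(686, C))
Mul(Add(61782, -335568), Pow(Add(Function('r')(115), -270165), -1)) = Mul(Add(61782, -335568), Pow(Add(Add(-389648, Pow(115, 2), Mul(118, 115)), -270165), -1)) = Mul(-273786, Pow(Add(Add(-389648, 13225, 13570), -270165), -1)) = Mul(-273786, Pow(Add(-362853, -270165), -1)) = Mul(-273786, Pow(-633018, -1)) = Mul(-273786, Rational(-1, 633018)) = Rational(45631, 105503)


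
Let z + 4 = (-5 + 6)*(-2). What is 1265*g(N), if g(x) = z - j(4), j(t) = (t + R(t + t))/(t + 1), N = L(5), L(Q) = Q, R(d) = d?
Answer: -10626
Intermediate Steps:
N = 5
z = -6 (z = -4 + (-5 + 6)*(-2) = -4 + 1*(-2) = -4 - 2 = -6)
j(t) = 3*t/(1 + t) (j(t) = (t + (t + t))/(t + 1) = (t + 2*t)/(1 + t) = (3*t)/(1 + t) = 3*t/(1 + t))
g(x) = -42/5 (g(x) = -6 - 3*4/(1 + 4) = -6 - 3*4/5 = -6 - 1*12/5 = -6 - 12/5 = -42/5)
1265*g(N) = 1265*(-42/5) = -10626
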